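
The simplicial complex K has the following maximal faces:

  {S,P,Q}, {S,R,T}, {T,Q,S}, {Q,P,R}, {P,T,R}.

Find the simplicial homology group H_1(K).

K has 5 vertices, 10 edges, 5 triangles.
rank ∂_1 = 4, rank ∂_2 = 5 ⇒ b_1 = 10 − 4 − 5 = 1; all invariant factors of ∂_2 are 1 so no torsion. So H_1 ≅ Z.

H_1 = Z.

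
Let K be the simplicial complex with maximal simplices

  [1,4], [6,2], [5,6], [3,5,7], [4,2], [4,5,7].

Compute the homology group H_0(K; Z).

K has 7 vertices, 9 edges, 2 triangles.
rank ∂_0 = 0, rank ∂_1 = 6 ⇒ b_0 = 7 − 0 − 6 = 1; all invariant factors of ∂_1 are 1 so no torsion. So H_0 ≅ Z.

H_0 ≅ Z.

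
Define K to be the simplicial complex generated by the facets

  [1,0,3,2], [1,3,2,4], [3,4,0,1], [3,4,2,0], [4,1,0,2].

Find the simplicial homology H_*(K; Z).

H_0 ≅ Z,  H_1 = 0,  H_2 = 0,  H_3 ≅ Z.

Take the total order 0 < 1 < 2 < 3 < 4 on the vertex set. Then K (dimension 3) consists of the simplices:

  0-simplices (5): [0], [1], [2], [3], [4]
  1-simplices (10): [0,1], [0,2], [0,3], [0,4], [1,2], [1,3], [1,4], [2,3], [2,4], [3,4]
  2-simplices (10): [0,1,2], [0,1,3], [0,1,4], [0,2,3], [0,2,4], [0,3,4], [1,2,3], [1,2,4], [1,3,4], [2,3,4]
  3-simplices (5): [0,1,2,3], [0,1,2,4], [0,1,3,4], [0,2,3,4], [1,2,3,4]

so the chain groups are C_0 ≅ Z^5, C_1 ≅ Z^10, C_2 ≅ Z^10, C_3 ≅ Z^5.

Boundary ∂_1: C_1 → C_0 sends each edge [p,q] (with p < q) to q − p.
This gives a 5×10 integer matrix of rank 4; reducing to Smith normal form yields diagonal entries (1,1,1,1).

∂_2: C_2 → C_1 maps a triangle to the signed sum of its edges. For instance
  ∂[0,1,3] = [1,3] − [0,3] + [0,1],
  ∂[1,2,3] = [2,3] − [1,3] + [1,2].
This gives a 10×10 integer matrix of rank 6; reducing to Smith normal form yields diagonal entries (1,1,1,1,1,1).

The boundary map ∂_3: C_3 → C_2 sends each 3-simplex σ to the alternating sum Σ_i (−1)^i (σ with its i-th vertex removed). For instance
  ∂[1,2,3,4] = [2,3,4] − [1,3,4] + [1,2,4] − [1,2,3],
  ∂[0,1,2,4] = [1,2,4] − [0,2,4] + [0,1,4] − [0,1,2].
The 10×5 boundary matrix has rank 4 and Smith normal form diag(1,1,1,1).

Now H_k = ker ∂_k / im ∂_{k+1}, so:

  H_0: rank C_0 − rank ∂_1 = 5 − 4 = 1, and the invariant factors of ∂_1 are all 1, so H_0 ≅ Z.
  H_1: rank ker ∂_1 − rank ∂_2 = (10 − 4) − 6 = 0, and the invariant factors of ∂_2 are all 1, so H_1 ≅ 0.
  H_2: rank ker ∂_2 − rank ∂_3 = (10 − 6) − 4 = 0, and the invariant factors of ∂_3 are all 1, so H_2 ≅ 0.
  H_3: rank ker ∂_3 − rank ∂_4 = (5 − 4) − 0 = 1, and there is no ∂_4, so H_3 ≅ Z.

As a check, the Euler characteristic is 5 − 10 + 10 − 5 = 0, which agrees with 1 − 0 + 0 − 1 = 0.
(K is a triangulation of the 3-sphere S^3.)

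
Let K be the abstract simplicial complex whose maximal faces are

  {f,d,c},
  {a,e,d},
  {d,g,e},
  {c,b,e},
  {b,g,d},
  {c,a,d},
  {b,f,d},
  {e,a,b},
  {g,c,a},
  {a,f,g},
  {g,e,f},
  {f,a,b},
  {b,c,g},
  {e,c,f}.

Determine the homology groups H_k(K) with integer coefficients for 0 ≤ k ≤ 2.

K has 7 vertices, 21 edges, 14 triangles.
rank ∂_0 = 0, rank ∂_1 = 6 ⇒ b_0 = 7 − 0 − 6 = 1; all invariant factors of ∂_1 are 1 so no torsion. So H_0 = Z.
rank ∂_1 = 6, rank ∂_2 = 13 ⇒ b_1 = 21 − 6 − 13 = 2; all invariant factors of ∂_2 are 1 so no torsion. So H_1 = Z^2.
rank ∂_2 = 13, rank ∂_3 = 0 ⇒ b_2 = 14 − 13 − 0 = 1. So H_2 = Z.

H_0 ≅ Z,  H_1 ≅ Z^2,  H_2 ≅ Z.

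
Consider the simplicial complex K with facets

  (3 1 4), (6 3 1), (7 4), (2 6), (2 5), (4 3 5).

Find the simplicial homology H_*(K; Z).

H_0 ≅ Z,  H_1 ≅ Z,  H_2 = 0.

We work with the vertex ordering 1 < 2 < 3 < 4 < 5 < 6 < 7. The simplices of K, each written with vertices in increasing order, are:

  0-simplices (7): [1], [2], [3], [4], [5], [6], [7]
  1-simplices (10): [1,3], [1,4], [1,6], [2,5], [2,6], [3,4], [3,5], [3,6], [4,5], [4,7]
  2-simplices (3): [1,3,4], [1,3,6], [3,4,5]

so the chain groups are C_0 ≅ Z^7, C_1 ≅ Z^10, C_2 ≅ Z^3.

∂_1: C_1 → C_0 maps an edge to its endpoints' difference, ∂[p,q] = q − p.
The 7×10 boundary matrix has rank 6 and Smith normal form diag(1,1,1,1,1,1).

∂_2: C_2 → C_1 acts by ∂[p,q,r] = [q,r] − [p,r] + [p,q]. For instance
  ∂[1,3,4] = [3,4] − [1,4] + [1,3],
  ∂[3,4,5] = [4,5] − [3,5] + [3,4].
The 10×3 boundary matrix has rank 3 and Smith normal form diag(1,1,1).

Reading off H_k = ker ∂_k / im ∂_{k+1}:

  H_0: rank C_0 − rank ∂_1 = 7 − 6 = 1, and the invariant factors of ∂_1 are all 1, so H_0 = Z.
  H_1: rank ker ∂_1 − rank ∂_2 = (10 − 6) − 3 = 1, and the invariant factors of ∂_2 are all 1, so H_1 = Z.
  H_2: rank ker ∂_2 − rank ∂_3 = (3 − 3) − 0 = 0, and there is no ∂_3, so H_2 = 0.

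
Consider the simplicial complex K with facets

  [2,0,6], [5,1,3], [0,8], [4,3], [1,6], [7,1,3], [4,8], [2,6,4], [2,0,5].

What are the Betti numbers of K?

K has 9 vertices, 16 edges, 5 triangles.
rank ∂_0 = 0, rank ∂_1 = 8 ⇒ b_0 = 9 − 0 − 8 = 1; all invariant factors of ∂_1 are 1 so no torsion. So H_0 ≅ Z.
rank ∂_1 = 8, rank ∂_2 = 5 ⇒ b_1 = 16 − 8 − 5 = 3; all invariant factors of ∂_2 are 1 so no torsion. So H_1 ≅ Z^3.
rank ∂_2 = 5, rank ∂_3 = 0 ⇒ b_2 = 5 − 5 − 0 = 0. So H_2 ≅ 0.

b_0 = 1, b_1 = 3, b_2 = 0.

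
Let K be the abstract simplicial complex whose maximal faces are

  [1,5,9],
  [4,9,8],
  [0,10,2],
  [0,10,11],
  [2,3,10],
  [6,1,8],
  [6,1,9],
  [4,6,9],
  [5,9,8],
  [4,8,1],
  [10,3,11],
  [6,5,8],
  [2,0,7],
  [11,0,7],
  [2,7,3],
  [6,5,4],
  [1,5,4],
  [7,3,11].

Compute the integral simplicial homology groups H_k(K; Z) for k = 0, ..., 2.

Fix the vertex order 0 < 1 < 2 < 3 < 4 < 5 < 6 < 7 < 8 < 9 < 10 < 11 and write every simplex with vertices in increasing order. Then dim K = 2 and the simplices of K are:

  0-simplices (12): [0], [1], [2], [3], [4], [5], [6], [7], [8], [9], [10], [11]
  1-simplices (27): (27 of them)
  2-simplices (18): (18 of them)

so the chain groups are C_0 ≅ Z^12, C_1 ≅ Z^27, C_2 ≅ Z^18.

Boundary ∂_1: C_1 → C_0 maps an edge to its endpoints' difference, ∂[p,q] = q − p. For instance
  ∂[5,8] = [8] − [5].
This gives a 12×27 integer matrix of rank 10; reducing to Smith normal form yields diagonal entries (1,1,1,1,1,1,1,1,1,1).

∂_2: C_2 → C_1 sends each 2-simplex [p,q,r] to [q,r] − [p,r] + [p,q]. For instance
  ∂[1,6,9] = [6,9] − [1,9] + [1,6],
  ∂[4,5,6] = [5,6] − [4,6] + [4,5].
As a 27×18 matrix over Z this has rank 17, with invariant factors (1,1,1,1,1,1,1,1,1,1,1,1,1,1,1,1,2).

From H_k ≅ ker(∂_k) / im(∂_{k+1}) we obtain:

  H_0: rank C_0 − rank ∂_1 = 12 − 10 = 2, and the invariant factors of ∂_1 are all 1, so H_0 = Z^2.
  H_1: rank ker ∂_1 − rank ∂_2 = (27 − 10) − 17 = 0, and ∂_2 has invariant factor 2 > 1, so H_1 = Z/2.
  H_2: rank ker ∂_2 − rank ∂_3 = (18 − 17) − 0 = 1, and there is no ∂_3, so H_2 = Z.

As a check, the Euler characteristic is 12 − 27 + 18 = 3, which agrees with 2 − 0 + 1 = 3.

H_0 = Z^2,  H_1 = Z/2,  H_2 = Z.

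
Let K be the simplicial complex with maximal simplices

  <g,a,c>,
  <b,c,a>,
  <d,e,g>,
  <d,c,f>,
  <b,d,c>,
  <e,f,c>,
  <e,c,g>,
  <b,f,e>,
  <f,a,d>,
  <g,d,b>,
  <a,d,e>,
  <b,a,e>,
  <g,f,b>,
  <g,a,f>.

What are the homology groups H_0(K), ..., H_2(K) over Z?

H_0 ≅ Z,  H_1 ≅ Z^2,  H_2 ≅ Z.

Fix the vertex order a < b < c < d < e < f < g and write every simplex with vertices in increasing order. Then dim K = 2 and the simplices of K are:

  0-simplices (7): a, b, c, d, e, f, g
  1-simplices (21): ab, ac, ad, ae, af, ag, bc, bd, be, bf, bg, cd, ce, cf, cg, de, df, dg, ef, eg, fg
  2-simplices (14): abc, abe, acg, ade, adf, afg, bcd, bdg, bef, bfg, cdf, cef, ceg, deg

Hence C_0 ≅ Z^7, C_1 ≅ Z^21, C_2 ≅ Z^14.

∂_1: C_1 → C_0 is given by ∂[p,q] = [q] − [p].
As a 7×21 matrix over Z this has rank 6, with invariant factors (1,1,1,1,1,1).

∂_2: C_2 → C_1 acts by ∂[p,q,r] = [q,r] − [p,r] + [p,q]. For instance
  ∂bef = ef − bf + be,
  ∂adf = df − af + ad.
The resulting 21×14 matrix has rank 13, and its Smith normal form has invariant factors (1,1,1,1,1,1,1,1,1,1,1,1,1).

Now H_k = ker ∂_k / im ∂_{k+1}, so:

  H_0: rank C_0 − rank ∂_1 = 7 − 6 = 1, and the invariant factors of ∂_1 are all 1, so H_0 = Z.
  H_1: rank ker ∂_1 − rank ∂_2 = (21 − 6) − 13 = 2, and the invariant factors of ∂_2 are all 1, so H_1 = Z^2.
  H_2: rank ker ∂_2 − rank ∂_3 = (14 − 13) − 0 = 1, and there is no ∂_3, so H_2 = Z.

As a check, the Euler characteristic is 7 − 21 + 14 = 0, which agrees with 1 − 2 + 1 = 0.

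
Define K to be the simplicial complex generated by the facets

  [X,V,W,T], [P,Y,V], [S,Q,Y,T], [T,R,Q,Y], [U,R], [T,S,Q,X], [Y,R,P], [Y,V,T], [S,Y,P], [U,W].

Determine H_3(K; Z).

We work with the vertex ordering P < Q < R < S < T < U < V < W < X < Y. The simplices of K, each written with vertices in increasing order, are:

  0-simplices (10): P, Q, R, S, T, U, V, W, X, Y
  1-simplices (24): PR, PS, PV, PY, QR, QS, QT, QX, QY, RT, RU, RY, ST, SX, SY, TV, TW, TX, TY, UW, VW, VX, VY, WX
  2-simplices (18): PRY, PSY, PVY, QRT, QRY, QST, QSX, QSY, QTX, QTY, RTY, STX, STY, TVW, TVX, TVY, TWX, VWX
  3-simplices (4): QRTY, QSTX, QSTY, TVWX

so the chain groups are C_0 ≅ Z^10, C_1 ≅ Z^24, C_2 ≅ Z^18, C_3 ≅ Z^4.

∂_1: C_1 → C_0 maps an edge to its endpoints' difference, ∂[p,q] = q − p. For instance
  ∂UW = W − U.
The resulting 10×24 matrix has rank 9, and its Smith normal form has invariant factors (1,1,1,1,1,1,1,1,1).

Boundary ∂_2: C_2 → C_1 maps a triangle to the signed sum of its edges. For instance
  ∂QRY = RY − QY + QR,
  ∂STY = TY − SY + ST.
As a 24×18 matrix over Z this has rank 14, with invariant factors (1,1,1,1,1,1,1,1,1,1,1,1,1,1).

Boundary ∂_3: C_3 → C_2 sends each 3-simplex σ to the alternating sum Σ_i (−1)^i (σ with its i-th vertex removed). For instance
  ∂QSTX = STX − QTX + QSX − QST,
  ∂QRTY = RTY − QTY + QRY − QRT.
The 18×4 boundary matrix has rank 4 and Smith normal form diag(1,1,1,1).

Reading off H_k = ker ∂_k / im ∂_{k+1}:

  H_3: rank ker ∂_3 − rank ∂_4 = (4 − 4) − 0 = 0, and there is no ∂_4, so H_3 ≅ 0.

H_3 ≅ 0.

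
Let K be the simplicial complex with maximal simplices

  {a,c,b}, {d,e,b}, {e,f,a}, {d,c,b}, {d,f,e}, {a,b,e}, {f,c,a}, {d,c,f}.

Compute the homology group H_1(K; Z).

Order the vertices as a < b < c < d < e < f. Listing each simplex with vertices in this order, K has dimension 2 with simplices:

  0-simplices (6): a, b, c, d, e, f
  1-simplices (12): ab, ac, ae, af, bc, bd, be, cd, cf, de, df, ef
  2-simplices (8): abc, abe, acf, aef, bcd, bde, cdf, def

Hence C_0 ≅ Z^6, C_1 ≅ Z^12, C_2 ≅ Z^8.

The boundary map ∂_1: C_1 → C_0 maps an edge to its endpoints' difference, ∂[p,q] = q − p. For instance
  ∂bc = c − b.
As a 6×12 matrix over Z this has rank 5, with invariant factors (1,1,1,1,1).

Boundary ∂_2: C_2 → C_1 acts by ∂[p,q,r] = [q,r] − [p,r] + [p,q]. For instance
  ∂bcd = cd − bd + bc,
  ∂abe = be − ae + ab.
The 12×8 boundary matrix has rank 7 and Smith normal form diag(1,1,1,1,1,1,1).

Reading off H_k = ker ∂_k / im ∂_{k+1}:

  H_1: rank ker ∂_1 − rank ∂_2 = (12 − 5) − 7 = 0, and the invariant factors of ∂_2 are all 1, so H_1 ≅ 0.

H_1 = 0.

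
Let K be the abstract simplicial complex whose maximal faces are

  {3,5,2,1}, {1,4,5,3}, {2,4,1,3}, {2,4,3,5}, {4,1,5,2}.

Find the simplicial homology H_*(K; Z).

Order the vertices as 1 < 2 < 3 < 4 < 5. Listing each simplex with vertices in this order, K has dimension 3 with simplices:

  0-simplices (5): [1], [2], [3], [4], [5]
  1-simplices (10): [1,2], [1,3], [1,4], [1,5], [2,3], [2,4], [2,5], [3,4], [3,5], [4,5]
  2-simplices (10): [1,2,3], [1,2,4], [1,2,5], [1,3,4], [1,3,5], [1,4,5], [2,3,4], [2,3,5], [2,4,5], [3,4,5]
  3-simplices (5): [1,2,3,4], [1,2,3,5], [1,2,4,5], [1,3,4,5], [2,3,4,5]

Hence C_0 ≅ Z^5, C_1 ≅ Z^10, C_2 ≅ Z^10, C_3 ≅ Z^5.

∂_1: C_1 → C_0 maps an edge to its endpoints' difference, ∂[p,q] = q − p. For instance
  ∂[2,5] = [5] − [2].
As a 5×10 matrix over Z this has rank 4, with invariant factors (1,1,1,1).

∂_2: C_2 → C_1 acts by ∂[p,q,r] = [q,r] − [p,r] + [p,q]. For instance
  ∂[1,2,3] = [2,3] − [1,3] + [1,2],
  ∂[2,3,4] = [3,4] − [2,4] + [2,3].
The 10×10 boundary matrix has rank 6 and Smith normal form diag(1,1,1,1,1,1).

The boundary map ∂_3: C_3 → C_2 sends each 3-simplex σ to the alternating sum Σ_i (−1)^i (σ with its i-th vertex removed). For instance
  ∂[1,3,4,5] = [3,4,5] − [1,4,5] + [1,3,5] − [1,3,4],
  ∂[1,2,3,4] = [2,3,4] − [1,3,4] + [1,2,4] − [1,2,3].
This gives a 10×5 integer matrix of rank 4; reducing to Smith normal form yields diagonal entries (1,1,1,1).

Now H_k = ker ∂_k / im ∂_{k+1}, so:

  H_0: rank C_0 − rank ∂_1 = 5 − 4 = 1, and the invariant factors of ∂_1 are all 1, so H_0 ≅ Z.
  H_1: rank ker ∂_1 − rank ∂_2 = (10 − 4) − 6 = 0, and the invariant factors of ∂_2 are all 1, so H_1 ≅ 0.
  H_2: rank ker ∂_2 − rank ∂_3 = (10 − 6) − 4 = 0, and the invariant factors of ∂_3 are all 1, so H_2 ≅ 0.
  H_3: rank ker ∂_3 − rank ∂_4 = (5 − 4) − 0 = 1, and there is no ∂_4, so H_3 ≅ Z.

As a check, the Euler characteristic is 5 − 10 + 10 − 5 = 0, which agrees with 1 − 0 + 0 − 1 = 0.

H_0 ≅ Z,  H_1 = 0,  H_2 = 0,  H_3 ≅ Z.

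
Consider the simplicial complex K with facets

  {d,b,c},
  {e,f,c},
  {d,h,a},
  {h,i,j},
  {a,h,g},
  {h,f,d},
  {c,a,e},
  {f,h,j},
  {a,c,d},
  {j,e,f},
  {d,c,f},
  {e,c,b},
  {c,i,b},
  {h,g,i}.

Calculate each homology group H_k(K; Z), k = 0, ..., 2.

We work with the vertex ordering a < b < c < d < e < f < g < h < i < j. The simplices of K, each written with vertices in increasing order, are:

  0-simplices (10): a, b, c, d, e, f, g, h, i, j
  1-simplices (24): ac, ad, ae, ag, ah, bc, bd, be, bi, cd, ce, cf, ci, df, dh, ef, ej, fh, fj, gh, gi, hi, hj, ij
  2-simplices (14): acd, ace, adh, agh, bcd, bce, bci, cdf, cef, dfh, efj, fhj, ghi, hij

giving chain groups C_0 ≅ Z^10, C_1 ≅ Z^24, C_2 ≅ Z^14.

Boundary ∂_1: C_1 → C_0 sends each edge [p,q] (with p < q) to q − p.
The resulting 10×24 matrix has rank 9, and its Smith normal form has invariant factors (1,1,1,1,1,1,1,1,1).

∂_2: C_2 → C_1 acts by ∂[p,q,r] = [q,r] − [p,r] + [p,q]. For instance
  ∂bce = ce − be + bc,
  ∂ace = ce − ae + ac.
The 24×14 boundary matrix has rank 14 and Smith normal form diag(1,1,1,1,1,1,1,1,1,1,1,1,1,1).

Computing H_k = (kernel of ∂_k) / (image of ∂_{k+1}):

  H_0: rank C_0 − rank ∂_1 = 10 − 9 = 1, and the invariant factors of ∂_1 are all 1, so H_0 ≅ Z.
  H_1: rank ker ∂_1 − rank ∂_2 = (24 − 9) − 14 = 1, and the invariant factors of ∂_2 are all 1, so H_1 ≅ Z.
  H_2: rank ker ∂_2 − rank ∂_3 = (14 − 14) − 0 = 0, and there is no ∂_3, so H_2 ≅ 0.

H_0 = Z,  H_1 = Z,  H_2 = 0.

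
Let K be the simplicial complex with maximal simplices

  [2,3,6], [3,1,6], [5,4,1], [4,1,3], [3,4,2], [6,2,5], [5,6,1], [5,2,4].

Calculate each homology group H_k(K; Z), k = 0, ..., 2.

H_0 = Z,  H_1 = 0,  H_2 = Z.

Order the vertices as 1 < 2 < 3 < 4 < 5 < 6. Listing each simplex with vertices in this order, K has dimension 2 with simplices:

  0-simplices (6): [1], [2], [3], [4], [5], [6]
  1-simplices (12): [1,3], [1,4], [1,5], [1,6], [2,3], [2,4], [2,5], [2,6], [3,4], [3,6], [4,5], [5,6]
  2-simplices (8): [1,3,4], [1,3,6], [1,4,5], [1,5,6], [2,3,4], [2,3,6], [2,4,5], [2,5,6]

so the chain groups are C_0 ≅ Z^6, C_1 ≅ Z^12, C_2 ≅ Z^8.

∂_1: C_1 → C_0 sends each edge [p,q] (with p < q) to q − p. For instance
  ∂[2,5] = [5] − [2].
The 6×12 boundary matrix has rank 5 and Smith normal form diag(1,1,1,1,1).

∂_2: C_2 → C_1 acts by ∂[p,q,r] = [q,r] − [p,r] + [p,q]. For instance
  ∂[1,5,6] = [5,6] − [1,6] + [1,5],
  ∂[2,3,6] = [3,6] − [2,6] + [2,3].
This gives a 12×8 integer matrix of rank 7; reducing to Smith normal form yields diagonal entries (1,1,1,1,1,1,1).

Now H_k = ker ∂_k / im ∂_{k+1}, so:

  H_0: rank C_0 − rank ∂_1 = 6 − 5 = 1, and the invariant factors of ∂_1 are all 1, so H_0 = Z.
  H_1: rank ker ∂_1 − rank ∂_2 = (12 − 5) − 7 = 0, and the invariant factors of ∂_2 are all 1, so H_1 = 0.
  H_2: rank ker ∂_2 − rank ∂_3 = (8 − 7) − 0 = 1, and there is no ∂_3, so H_2 = Z.

(K is a triangulation of the 2-sphere S^2.)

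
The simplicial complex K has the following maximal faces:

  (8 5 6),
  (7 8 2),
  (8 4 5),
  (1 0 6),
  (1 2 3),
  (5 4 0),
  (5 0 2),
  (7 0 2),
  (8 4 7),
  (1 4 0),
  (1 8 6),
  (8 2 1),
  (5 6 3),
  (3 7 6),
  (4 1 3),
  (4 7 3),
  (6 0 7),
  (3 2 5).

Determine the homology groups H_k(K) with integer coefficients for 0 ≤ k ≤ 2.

We work with the vertex ordering 0 < 1 < 2 < 3 < 4 < 5 < 6 < 7 < 8. The simplices of K, each written with vertices in increasing order, are:

  0-simplices (9): [0], [1], [2], [3], [4], [5], [6], [7], [8]
  1-simplices (27): (27 of them)
  2-simplices (18): [0,1,4], [0,1,6], [0,2,5], [0,2,7], [0,4,5], [0,6,7], [1,2,3], [1,2,8], [1,3,4], [1,6,8], [2,3,5], [2,7,8], [3,4,7], [3,5,6], [3,6,7], [4,5,8], [4,7,8], [5,6,8]

Hence C_0 ≅ Z^9, C_1 ≅ Z^27, C_2 ≅ Z^18.

∂_1: C_1 → C_0 is given by ∂[p,q] = [q] − [p]. For instance
  ∂[1,3] = [3] − [1].
The 9×27 boundary matrix has rank 8 and Smith normal form diag(1,1,1,1,1,1,1,1).

∂_2: C_2 → C_1 maps a triangle to the signed sum of its edges. For instance
  ∂[2,3,5] = [3,5] − [2,5] + [2,3],
  ∂[0,1,4] = [1,4] − [0,4] + [0,1].
As a 27×18 matrix over Z this has rank 17, with invariant factors (1,1,1,1,1,1,1,1,1,1,1,1,1,1,1,1,1).

From H_k ≅ ker(∂_k) / im(∂_{k+1}) we obtain:

  H_0: rank C_0 − rank ∂_1 = 9 − 8 = 1, and the invariant factors of ∂_1 are all 1, so H_0 = Z.
  H_1: rank ker ∂_1 − rank ∂_2 = (27 − 8) − 17 = 2, and the invariant factors of ∂_2 are all 1, so H_1 = Z^2.
  H_2: rank ker ∂_2 − rank ∂_3 = (18 − 17) − 0 = 1, and there is no ∂_3, so H_2 = Z.

H_0 = Z,  H_1 = Z^2,  H_2 = Z.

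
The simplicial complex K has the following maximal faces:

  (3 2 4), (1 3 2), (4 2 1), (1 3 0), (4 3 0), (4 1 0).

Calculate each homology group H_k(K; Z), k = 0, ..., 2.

Take the total order 0 < 1 < 2 < 3 < 4 on the vertex set. Then K (dimension 2) consists of the simplices:

  0-simplices (5): [0], [1], [2], [3], [4]
  1-simplices (9): [0,1], [0,3], [0,4], [1,2], [1,3], [1,4], [2,3], [2,4], [3,4]
  2-simplices (6): [0,1,3], [0,1,4], [0,3,4], [1,2,3], [1,2,4], [2,3,4]

so the chain groups are C_0 ≅ Z^5, C_1 ≅ Z^9, C_2 ≅ Z^6.

The boundary map ∂_1: C_1 → C_0 maps an edge to its endpoints' difference, ∂[p,q] = q − p.
As a 5×9 matrix over Z this has rank 4, with invariant factors (1,1,1,1).

The boundary map ∂_2: C_2 → C_1 acts by ∂[p,q,r] = [q,r] − [p,r] + [p,q]. For instance
  ∂[2,3,4] = [3,4] − [2,4] + [2,3],
  ∂[0,1,4] = [1,4] − [0,4] + [0,1].
This gives a 9×6 integer matrix of rank 5; reducing to Smith normal form yields diagonal entries (1,1,1,1,1).

Reading off H_k = ker ∂_k / im ∂_{k+1}:

  H_0: rank C_0 − rank ∂_1 = 5 − 4 = 1, and the invariant factors of ∂_1 are all 1, so H_0 = Z.
  H_1: rank ker ∂_1 − rank ∂_2 = (9 − 4) − 5 = 0, and the invariant factors of ∂_2 are all 1, so H_1 = 0.
  H_2: rank ker ∂_2 − rank ∂_3 = (6 − 5) − 0 = 1, and there is no ∂_3, so H_2 = Z.

H_0 ≅ Z,  H_1 = 0,  H_2 ≅ Z.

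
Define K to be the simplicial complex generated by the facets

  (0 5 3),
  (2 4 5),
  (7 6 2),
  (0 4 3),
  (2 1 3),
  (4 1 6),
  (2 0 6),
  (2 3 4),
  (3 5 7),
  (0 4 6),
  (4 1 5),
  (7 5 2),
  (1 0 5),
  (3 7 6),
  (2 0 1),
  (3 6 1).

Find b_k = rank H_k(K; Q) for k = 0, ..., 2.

We work with the vertex ordering 0 < 1 < 2 < 3 < 4 < 5 < 6 < 7. The simplices of K, each written with vertices in increasing order, are:

  0-simplices (8): [0], [1], [2], [3], [4], [5], [6], [7]
  1-simplices (24): (24 of them)
  2-simplices (16): [0,1,2], [0,1,5], [0,2,6], [0,3,4], [0,3,5], [0,4,6], [1,2,3], [1,3,6], [1,4,5], [1,4,6], [2,3,4], [2,4,5], [2,5,7], [2,6,7], [3,5,7], [3,6,7]

Hence C_0 ≅ Z^8, C_1 ≅ Z^24, C_2 ≅ Z^16.

Boundary ∂_1: C_1 → C_0 is given by ∂[p,q] = [q] − [p].
The 8×24 boundary matrix has rank 7 and Smith normal form diag(1,1,1,1,1,1,1).

Boundary ∂_2: C_2 → C_1 sends each 2-simplex [p,q,r] to [q,r] − [p,r] + [p,q]. For instance
  ∂[3,5,7] = [5,7] − [3,7] + [3,5],
  ∂[0,2,6] = [2,6] − [0,6] + [0,2].
The 24×16 boundary matrix has rank 15 and Smith normal form diag(1,1,1,1,1,1,1,1,1,1,1,1,1,1,1).

From H_k ≅ ker(∂_k) / im(∂_{k+1}) we obtain:

  H_0: rank C_0 − rank ∂_1 = 8 − 7 = 1, and the invariant factors of ∂_1 are all 1, so H_0 ≅ Z.
  H_1: rank ker ∂_1 − rank ∂_2 = (24 − 7) − 15 = 2, and the invariant factors of ∂_2 are all 1, so H_1 ≅ Z^2.
  H_2: rank ker ∂_2 − rank ∂_3 = (16 − 15) − 0 = 1, and there is no ∂_3, so H_2 ≅ Z.

As a check, the Euler characteristic is 8 − 24 + 16 = 0, which agrees with 1 − 2 + 1 = 0.
(K is a triangulation of the torus T^2.)

Hence the Betti numbers are b_0 = 1, b_1 = 2, b_2 = 1.

b_0 = 1, b_1 = 2, b_2 = 1.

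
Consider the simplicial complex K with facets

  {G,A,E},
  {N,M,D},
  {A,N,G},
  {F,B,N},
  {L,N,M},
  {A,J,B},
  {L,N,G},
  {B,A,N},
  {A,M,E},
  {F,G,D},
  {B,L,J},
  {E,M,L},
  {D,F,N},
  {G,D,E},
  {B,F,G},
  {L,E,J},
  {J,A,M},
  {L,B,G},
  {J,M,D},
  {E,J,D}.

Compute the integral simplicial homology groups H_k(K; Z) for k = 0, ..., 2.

H_0 = Z,  H_1 = Z ⊕ Z_2,  H_2 = 0.

Fix the vertex order A < B < D < E < F < G < J < L < M < N and write every simplex with vertices in increasing order. Then dim K = 2 and the simplices of K are:

  0-simplices (10): A, B, D, E, F, G, J, L, M, N
  1-simplices (30): AB, AE, AG, AJ, AM, AN, BF, BG, BJ, BL, BN, DE, DF, DG, DJ, DM, DN, EG, EJ, EL, EM, FG, FN, GL, GN, JL, JM, LM, LN, MN
  2-simplices (20): ABJ, ABN, AEG, AEM, AGN, AJM, BFG, BFN, BGL, BJL, DEG, DEJ, DFG, DFN, DJM, DMN, EJL, ELM, GLN, LMN

so the chain groups are C_0 ≅ Z^10, C_1 ≅ Z^30, C_2 ≅ Z^20.

Boundary ∂_1: C_1 → C_0 maps an edge to its endpoints' difference, ∂[p,q] = q − p. For instance
  ∂LM = M − L.
The 10×30 boundary matrix has rank 9 and Smith normal form diag(1,1,1,1,1,1,1,1,1).

∂_2: C_2 → C_1 maps a triangle to the signed sum of its edges. For instance
  ∂DJM = JM − DM + DJ,
  ∂DEG = EG − DG + DE.
As a 30×20 matrix over Z this has rank 20, with invariant factors (1,1,1,1,1,1,1,1,1,1,1,1,1,1,1,1,1,1,1,2).

Now H_k = ker ∂_k / im ∂_{k+1}, so:

  H_0: rank C_0 − rank ∂_1 = 10 − 9 = 1, and the invariant factors of ∂_1 are all 1, so H_0 = Z.
  H_1: rank ker ∂_1 − rank ∂_2 = (30 − 9) − 20 = 1, and ∂_2 has invariant factor 2 > 1, so H_1 = Z ⊕ Z_2.
  H_2: rank ker ∂_2 − rank ∂_3 = (20 − 20) − 0 = 0, and there is no ∂_3, so H_2 = 0.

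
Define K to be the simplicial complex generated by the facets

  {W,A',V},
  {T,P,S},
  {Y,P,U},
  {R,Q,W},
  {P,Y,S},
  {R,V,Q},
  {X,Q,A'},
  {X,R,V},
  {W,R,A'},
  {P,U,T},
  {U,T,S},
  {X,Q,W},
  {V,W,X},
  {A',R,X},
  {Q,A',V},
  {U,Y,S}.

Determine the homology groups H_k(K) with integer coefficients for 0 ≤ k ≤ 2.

Fix the vertex order P < Q < R < S < T < U < V < W < X < Y < A' and write every simplex with vertices in increasing order. Then dim K = 2 and the simplices of K are:

  0-simplices (11): [P], [Q], [R], [S], [T], [U], [V], [W], [X], [Y], [A']
  1-simplices (24): (24 of them)
  2-simplices (16): [P,S,T], [P,S,Y], [P,T,U], [P,U,Y], [Q,R,V], [Q,R,W], [Q,V,A'], [Q,W,X], [Q,X,A'], [R,V,X], [R,W,A'], [R,X,A'], [S,T,U], [S,U,Y], [V,W,X], [V,W,A']

giving chain groups C_0 ≅ Z^11, C_1 ≅ Z^24, C_2 ≅ Z^16.

The boundary map ∂_1: C_1 → C_0 is given by ∂[p,q] = [q] − [p]. For instance
  ∂[R,A'] = [A'] − [R].
This gives a 11×24 integer matrix of rank 9; reducing to Smith normal form yields diagonal entries (1,1,1,1,1,1,1,1,1).

Boundary ∂_2: C_2 → C_1 maps a triangle to the signed sum of its edges. For instance
  ∂[R,V,X] = [V,X] − [R,X] + [R,V],
  ∂[P,U,Y] = [U,Y] − [P,Y] + [P,U].
As a 24×16 matrix over Z this has rank 15, with invariant factors (1,1,1,1,1,1,1,1,1,1,1,1,1,1,2).

Now H_k = ker ∂_k / im ∂_{k+1}, so:

  H_0: rank C_0 − rank ∂_1 = 11 − 9 = 2, and the invariant factors of ∂_1 are all 1, so H_0 ≅ Z^2.
  H_1: rank ker ∂_1 − rank ∂_2 = (24 − 9) − 15 = 0, and ∂_2 has invariant factor 2 > 1, so H_1 ≅ Z/2Z.
  H_2: rank ker ∂_2 − rank ∂_3 = (16 − 15) − 0 = 1, and there is no ∂_3, so H_2 ≅ Z.

As a check, the Euler characteristic is 11 − 24 + 16 = 3, which agrees with 2 − 0 + 1 = 3.

H_0 = Z^2,  H_1 = Z/2Z,  H_2 = Z.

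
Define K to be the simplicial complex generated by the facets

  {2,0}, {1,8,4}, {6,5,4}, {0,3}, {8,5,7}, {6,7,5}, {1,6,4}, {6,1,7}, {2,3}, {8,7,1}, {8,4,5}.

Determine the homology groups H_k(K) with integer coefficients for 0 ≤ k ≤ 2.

H_0 ≅ Z^2,  H_1 ≅ Z,  H_2 ≅ Z.

We work with the vertex ordering 0 < 1 < 2 < 3 < 4 < 5 < 6 < 7 < 8. The simplices of K, each written with vertices in increasing order, are:

  0-simplices (9): [0], [1], [2], [3], [4], [5], [6], [7], [8]
  1-simplices (15): [0,2], [0,3], [1,4], [1,6], [1,7], [1,8], [2,3], [4,5], [4,6], [4,8], [5,6], [5,7], [5,8], [6,7], [7,8]
  2-simplices (8): [1,4,6], [1,4,8], [1,6,7], [1,7,8], [4,5,6], [4,5,8], [5,6,7], [5,7,8]

Hence C_0 ≅ Z^9, C_1 ≅ Z^15, C_2 ≅ Z^8.

∂_1: C_1 → C_0 maps an edge to its endpoints' difference, ∂[p,q] = q − p. For instance
  ∂[5,6] = [6] − [5].
As a 9×15 matrix over Z this has rank 7, with invariant factors (1,1,1,1,1,1,1).

∂_2: C_2 → C_1 sends each 2-simplex [p,q,r] to [q,r] − [p,r] + [p,q]. For instance
  ∂[1,7,8] = [7,8] − [1,8] + [1,7],
  ∂[1,4,6] = [4,6] − [1,6] + [1,4].
As a 15×8 matrix over Z this has rank 7, with invariant factors (1,1,1,1,1,1,1).

Computing H_k = (kernel of ∂_k) / (image of ∂_{k+1}):

  H_0: rank C_0 − rank ∂_1 = 9 − 7 = 2, and the invariant factors of ∂_1 are all 1, so H_0 = Z^2.
  H_1: rank ker ∂_1 − rank ∂_2 = (15 − 7) − 7 = 1, and the invariant factors of ∂_2 are all 1, so H_1 = Z.
  H_2: rank ker ∂_2 − rank ∂_3 = (8 − 7) − 0 = 1, and there is no ∂_3, so H_2 = Z.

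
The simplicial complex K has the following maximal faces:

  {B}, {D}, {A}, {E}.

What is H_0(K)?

H_0 ≅ Z^4.

Order the vertices as A < B < D < E. Listing each simplex with vertices in this order, K has dimension 0 with simplices:

  0-simplices (4): A, B, D, E

so the chain groups are C_0 ≅ Z^4.

Now H_k = ker ∂_k / im ∂_{k+1}, so:

  H_0: rank C_0 − rank ∂_1 = 4 − 0 = 4, and there is no ∂_1, so H_0 = Z^4.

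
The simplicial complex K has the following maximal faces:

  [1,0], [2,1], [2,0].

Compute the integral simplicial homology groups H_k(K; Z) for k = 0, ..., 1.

Take the total order 0 < 1 < 2 on the vertex set. Then K (dimension 1) consists of the simplices:

  0-simplices (3): [0], [1], [2]
  1-simplices (3): [0,1], [0,2], [1,2]

so the chain groups are C_0 ≅ Z^3, C_1 ≅ Z^3.

∂_1: C_1 → C_0 sends each edge [p,q] (with p < q) to q − p. For instance
  ∂[0,1] = [1] − [0].
This gives a 3×3 integer matrix of rank 2; reducing to Smith normal form yields diagonal entries (1,1).

Computing H_k = (kernel of ∂_k) / (image of ∂_{k+1}):

  H_0: rank C_0 − rank ∂_1 = 3 − 2 = 1, and the invariant factors of ∂_1 are all 1, so H_0 ≅ Z.
  H_1: rank ker ∂_1 − rank ∂_2 = (3 − 2) − 0 = 1, and there is no ∂_2, so H_1 ≅ Z.

(K is a triangulation of the circle S^1.)

H_0 = Z,  H_1 = Z.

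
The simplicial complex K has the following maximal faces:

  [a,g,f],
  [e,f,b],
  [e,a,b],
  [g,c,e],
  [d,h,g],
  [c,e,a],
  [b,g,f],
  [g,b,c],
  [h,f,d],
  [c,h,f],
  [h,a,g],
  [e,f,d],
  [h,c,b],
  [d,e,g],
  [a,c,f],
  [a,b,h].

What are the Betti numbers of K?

b_0 = 1, b_1 = 2, b_2 = 1.

Take the total order a < b < c < d < e < f < g < h on the vertex set. Then K (dimension 2) consists of the simplices:

  0-simplices (8): a, b, c, d, e, f, g, h
  1-simplices (24): ab, ac, ae, af, ag, ah, bc, be, bf, bg, bh, ce, cf, cg, ch, de, df, dg, dh, ef, eg, fg, fh, gh
  2-simplices (16): abe, abh, ace, acf, afg, agh, bcg, bch, bef, bfg, ceg, cfh, def, deg, dfh, dgh

giving chain groups C_0 ≅ Z^8, C_1 ≅ Z^24, C_2 ≅ Z^16.

∂_1: C_1 → C_0 maps an edge to its endpoints' difference, ∂[p,q] = q − p.
The 8×24 boundary matrix has rank 7 and Smith normal form diag(1,1,1,1,1,1,1).

The boundary map ∂_2: C_2 → C_1 sends each 2-simplex [p,q,r] to [q,r] − [p,r] + [p,q]. For instance
  ∂ace = ce − ae + ac,
  ∂afg = fg − ag + af.
This gives a 24×16 integer matrix of rank 15; reducing to Smith normal form yields diagonal entries (1,1,1,1,1,1,1,1,1,1,1,1,1,1,1).

Computing H_k = (kernel of ∂_k) / (image of ∂_{k+1}):

  H_0: rank C_0 − rank ∂_1 = 8 − 7 = 1, and the invariant factors of ∂_1 are all 1, so H_0 ≅ Z.
  H_1: rank ker ∂_1 − rank ∂_2 = (24 − 7) − 15 = 2, and the invariant factors of ∂_2 are all 1, so H_1 ≅ Z^2.
  H_2: rank ker ∂_2 − rank ∂_3 = (16 − 15) − 0 = 1, and there is no ∂_3, so H_2 ≅ Z.

As a check, the Euler characteristic is 8 − 24 + 16 = 0, which agrees with 1 − 2 + 1 = 0.

Hence the Betti numbers are b_0 = 1, b_1 = 2, b_2 = 1.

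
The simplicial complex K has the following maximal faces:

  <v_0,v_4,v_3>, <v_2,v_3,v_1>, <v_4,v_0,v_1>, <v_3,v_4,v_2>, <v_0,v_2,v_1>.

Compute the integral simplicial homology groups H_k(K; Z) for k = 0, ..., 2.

Fix the vertex order v_0 < v_1 < v_2 < v_3 < v_4 and write every simplex with vertices in increasing order. Then dim K = 2 and the simplices of K are:

  0-simplices (5): [v_0], [v_1], [v_2], [v_3], [v_4]
  1-simplices (10): [v_0,v_1], [v_0,v_2], [v_0,v_3], [v_0,v_4], [v_1,v_2], [v_1,v_3], [v_1,v_4], [v_2,v_3], [v_2,v_4], [v_3,v_4]
  2-simplices (5): [v_0,v_1,v_2], [v_0,v_1,v_4], [v_0,v_3,v_4], [v_1,v_2,v_3], [v_2,v_3,v_4]

so the chain groups are C_0 ≅ Z^5, C_1 ≅ Z^10, C_2 ≅ Z^5.

The boundary map ∂_1: C_1 → C_0 is given by ∂[p,q] = [q] − [p]. For instance
  ∂[v_2,v_3] = [v_3] − [v_2].
This gives a 5×10 integer matrix of rank 4; reducing to Smith normal form yields diagonal entries (1,1,1,1).

The boundary map ∂_2: C_2 → C_1 maps a triangle to the signed sum of its edges. For instance
  ∂[v_0,v_3,v_4] = [v_3,v_4] − [v_0,v_4] + [v_0,v_3],
  ∂[v_2,v_3,v_4] = [v_3,v_4] − [v_2,v_4] + [v_2,v_3].
The resulting 10×5 matrix has rank 5, and its Smith normal form has invariant factors (1,1,1,1,1).

From H_k ≅ ker(∂_k) / im(∂_{k+1}) we obtain:

  H_0: rank C_0 − rank ∂_1 = 5 − 4 = 1, and the invariant factors of ∂_1 are all 1, so H_0 = Z.
  H_1: rank ker ∂_1 − rank ∂_2 = (10 − 4) − 5 = 1, and the invariant factors of ∂_2 are all 1, so H_1 = Z.
  H_2: rank ker ∂_2 − rank ∂_3 = (5 − 5) − 0 = 0, and there is no ∂_3, so H_2 = 0.

As a check, the Euler characteristic is 5 − 10 + 5 = 0, which agrees with 1 − 1 + 0 = 0.

H_0 = Z,  H_1 = Z,  H_2 = 0.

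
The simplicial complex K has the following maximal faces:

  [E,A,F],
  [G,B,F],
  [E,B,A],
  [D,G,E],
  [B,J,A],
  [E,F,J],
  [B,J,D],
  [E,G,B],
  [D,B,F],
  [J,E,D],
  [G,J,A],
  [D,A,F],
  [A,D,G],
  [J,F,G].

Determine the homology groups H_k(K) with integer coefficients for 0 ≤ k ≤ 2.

H_0 ≅ Z,  H_1 ≅ Z^2,  H_2 ≅ Z.

We work with the vertex ordering A < B < D < E < F < G < J. The simplices of K, each written with vertices in increasing order, are:

  0-simplices (7): A, B, D, E, F, G, J
  1-simplices (21): AB, AD, AE, AF, AG, AJ, BD, BE, BF, BG, BJ, DE, DF, DG, DJ, EF, EG, EJ, FG, FJ, GJ
  2-simplices (14): ABE, ABJ, ADF, ADG, AEF, AGJ, BDF, BDJ, BEG, BFG, DEG, DEJ, EFJ, FGJ

so the chain groups are C_0 ≅ Z^7, C_1 ≅ Z^21, C_2 ≅ Z^14.

The boundary map ∂_1: C_1 → C_0 maps an edge to its endpoints' difference, ∂[p,q] = q − p. For instance
  ∂BE = E − B.
As a 7×21 matrix over Z this has rank 6, with invariant factors (1,1,1,1,1,1).

The boundary map ∂_2: C_2 → C_1 maps a triangle to the signed sum of its edges. For instance
  ∂AEF = EF − AF + AE,
  ∂BDJ = DJ − BJ + BD.
This gives a 21×14 integer matrix of rank 13; reducing to Smith normal form yields diagonal entries (1,1,1,1,1,1,1,1,1,1,1,1,1).

Computing H_k = (kernel of ∂_k) / (image of ∂_{k+1}):

  H_0: rank C_0 − rank ∂_1 = 7 − 6 = 1, and the invariant factors of ∂_1 are all 1, so H_0 ≅ Z.
  H_1: rank ker ∂_1 − rank ∂_2 = (21 − 6) − 13 = 2, and the invariant factors of ∂_2 are all 1, so H_1 ≅ Z^2.
  H_2: rank ker ∂_2 − rank ∂_3 = (14 − 13) − 0 = 1, and there is no ∂_3, so H_2 ≅ Z.

(K is a triangulation of the torus T^2.)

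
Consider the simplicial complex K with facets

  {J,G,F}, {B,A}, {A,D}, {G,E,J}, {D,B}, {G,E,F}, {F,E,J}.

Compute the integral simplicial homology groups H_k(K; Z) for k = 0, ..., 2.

We work with the vertex ordering A < B < D < E < F < G < J. The simplices of K, each written with vertices in increasing order, are:

  0-simplices (7): A, B, D, E, F, G, J
  1-simplices (9): AB, AD, BD, EF, EG, EJ, FG, FJ, GJ
  2-simplices (4): EFG, EFJ, EGJ, FGJ

Hence C_0 ≅ Z^7, C_1 ≅ Z^9, C_2 ≅ Z^4.

∂_1: C_1 → C_0 is given by ∂[p,q] = [q] − [p].
As a 7×9 matrix over Z this has rank 5, with invariant factors (1,1,1,1,1).

∂_2: C_2 → C_1 sends each 2-simplex [p,q,r] to [q,r] − [p,r] + [p,q]. For instance
  ∂EFG = FG − EG + EF,
  ∂EFJ = FJ − EJ + EF.
This gives a 9×4 integer matrix of rank 3; reducing to Smith normal form yields diagonal entries (1,1,1).

From H_k ≅ ker(∂_k) / im(∂_{k+1}) we obtain:

  H_0: rank C_0 − rank ∂_1 = 7 − 5 = 2, and the invariant factors of ∂_1 are all 1, so H_0 = Z^2.
  H_1: rank ker ∂_1 − rank ∂_2 = (9 − 5) − 3 = 1, and the invariant factors of ∂_2 are all 1, so H_1 = Z.
  H_2: rank ker ∂_2 − rank ∂_3 = (4 − 3) − 0 = 1, and there is no ∂_3, so H_2 = Z.

As a check, the Euler characteristic is 7 − 9 + 4 = 2, which agrees with 2 − 1 + 1 = 2.

H_0 ≅ Z^2,  H_1 ≅ Z,  H_2 ≅ Z.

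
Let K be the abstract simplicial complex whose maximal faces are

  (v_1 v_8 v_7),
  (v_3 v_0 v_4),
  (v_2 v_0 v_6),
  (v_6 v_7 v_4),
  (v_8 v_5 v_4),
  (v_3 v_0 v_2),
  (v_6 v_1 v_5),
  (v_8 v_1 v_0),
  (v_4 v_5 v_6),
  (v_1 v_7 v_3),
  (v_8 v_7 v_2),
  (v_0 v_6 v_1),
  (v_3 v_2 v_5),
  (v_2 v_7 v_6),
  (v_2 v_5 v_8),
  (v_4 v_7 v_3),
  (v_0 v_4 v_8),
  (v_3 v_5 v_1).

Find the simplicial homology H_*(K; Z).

H_0 = Z,  H_1 = Z^2,  H_2 = Z.

Order the vertices as v_0 < v_1 < v_2 < v_3 < v_4 < v_5 < v_6 < v_7 < v_8. Listing each simplex with vertices in this order, K has dimension 2 with simplices:

  0-simplices (9): [v_0], [v_1], [v_2], [v_3], [v_4], [v_5], [v_6], [v_7], [v_8]
  1-simplices (27): (27 of them)
  2-simplices (18): (18 of them)

so the chain groups are C_0 ≅ Z^9, C_1 ≅ Z^27, C_2 ≅ Z^18.

∂_1: C_1 → C_0 sends each edge [p,q] (with p < q) to q − p.
This gives a 9×27 integer matrix of rank 8; reducing to Smith normal form yields diagonal entries (1,1,1,1,1,1,1,1).

∂_2: C_2 → C_1 sends each 2-simplex [p,q,r] to [q,r] − [p,r] + [p,q]. For instance
  ∂[v_0,v_3,v_4] = [v_3,v_4] − [v_0,v_4] + [v_0,v_3],
  ∂[v_1,v_3,v_5] = [v_3,v_5] − [v_1,v_5] + [v_1,v_3].
As a 27×18 matrix over Z this has rank 17, with invariant factors (1,1,1,1,1,1,1,1,1,1,1,1,1,1,1,1,1).

Computing H_k = (kernel of ∂_k) / (image of ∂_{k+1}):

  H_0: rank C_0 − rank ∂_1 = 9 − 8 = 1, and the invariant factors of ∂_1 are all 1, so H_0 ≅ Z.
  H_1: rank ker ∂_1 − rank ∂_2 = (27 − 8) − 17 = 2, and the invariant factors of ∂_2 are all 1, so H_1 ≅ Z^2.
  H_2: rank ker ∂_2 − rank ∂_3 = (18 − 17) − 0 = 1, and there is no ∂_3, so H_2 ≅ Z.

(K is a triangulation of the torus T^2.)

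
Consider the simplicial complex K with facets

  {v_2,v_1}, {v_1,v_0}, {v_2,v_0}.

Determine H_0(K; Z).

H_0 = Z.

Take the total order v_0 < v_1 < v_2 on the vertex set. Then K (dimension 1) consists of the simplices:

  0-simplices (3): [v_0], [v_1], [v_2]
  1-simplices (3): [v_0,v_1], [v_0,v_2], [v_1,v_2]

so the chain groups are C_0 ≅ Z^3, C_1 ≅ Z^3.

∂_1: C_1 → C_0 sends each edge [p,q] (with p < q) to q − p.
This gives a 3×3 integer matrix of rank 2; reducing to Smith normal form yields diagonal entries (1,1).

Computing H_k = (kernel of ∂_k) / (image of ∂_{k+1}):

  H_0: rank C_0 − rank ∂_1 = 3 − 2 = 1, and the invariant factors of ∂_1 are all 1, so H_0 = Z.

(K is a triangulation of the circle S^1.)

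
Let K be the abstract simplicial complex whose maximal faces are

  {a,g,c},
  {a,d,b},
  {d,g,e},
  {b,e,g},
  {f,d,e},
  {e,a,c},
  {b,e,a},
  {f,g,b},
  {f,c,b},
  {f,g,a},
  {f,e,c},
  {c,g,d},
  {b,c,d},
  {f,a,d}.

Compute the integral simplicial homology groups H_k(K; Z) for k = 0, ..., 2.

Take the total order a < b < c < d < e < f < g on the vertex set. Then K (dimension 2) consists of the simplices:

  0-simplices (7): a, b, c, d, e, f, g
  1-simplices (21): ab, ac, ad, ae, af, ag, bc, bd, be, bf, bg, cd, ce, cf, cg, de, df, dg, ef, eg, fg
  2-simplices (14): abd, abe, ace, acg, adf, afg, bcd, bcf, beg, bfg, cdg, cef, def, deg

giving chain groups C_0 ≅ Z^7, C_1 ≅ Z^21, C_2 ≅ Z^14.

∂_1: C_1 → C_0 maps an edge to its endpoints' difference, ∂[p,q] = q − p. For instance
  ∂ce = e − c.
This gives a 7×21 integer matrix of rank 6; reducing to Smith normal form yields diagonal entries (1,1,1,1,1,1).

The boundary map ∂_2: C_2 → C_1 sends each 2-simplex [p,q,r] to [q,r] − [p,r] + [p,q]. For instance
  ∂cef = ef − cf + ce,
  ∂ace = ce − ae + ac.
The 21×14 boundary matrix has rank 13 and Smith normal form diag(1,1,1,1,1,1,1,1,1,1,1,1,1).

Computing H_k = (kernel of ∂_k) / (image of ∂_{k+1}):

  H_0: rank C_0 − rank ∂_1 = 7 − 6 = 1, and the invariant factors of ∂_1 are all 1, so H_0 ≅ Z.
  H_1: rank ker ∂_1 − rank ∂_2 = (21 − 6) − 13 = 2, and the invariant factors of ∂_2 are all 1, so H_1 ≅ Z^2.
  H_2: rank ker ∂_2 − rank ∂_3 = (14 − 13) − 0 = 1, and there is no ∂_3, so H_2 ≅ Z.

H_0 = Z,  H_1 = Z^2,  H_2 = Z.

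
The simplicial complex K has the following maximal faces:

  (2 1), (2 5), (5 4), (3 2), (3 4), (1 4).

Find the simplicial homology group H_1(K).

Fix the vertex order 1 < 2 < 3 < 4 < 5 and write every simplex with vertices in increasing order. Then dim K = 1 and the simplices of K are:

  0-simplices (5): [1], [2], [3], [4], [5]
  1-simplices (6): [1,2], [1,4], [2,3], [2,5], [3,4], [4,5]

giving chain groups C_0 ≅ Z^5, C_1 ≅ Z^6.

∂_1: C_1 → C_0 maps an edge to its endpoints' difference, ∂[p,q] = q − p. For instance
  ∂[2,3] = [3] − [2].
As a 5×6 matrix over Z this has rank 4, with invariant factors (1,1,1,1).

Reading off H_k = ker ∂_k / im ∂_{k+1}:

  H_1: rank ker ∂_1 − rank ∂_2 = (6 − 4) − 0 = 2, and there is no ∂_2, so H_1 ≅ Z^2.

H_1 = Z^2.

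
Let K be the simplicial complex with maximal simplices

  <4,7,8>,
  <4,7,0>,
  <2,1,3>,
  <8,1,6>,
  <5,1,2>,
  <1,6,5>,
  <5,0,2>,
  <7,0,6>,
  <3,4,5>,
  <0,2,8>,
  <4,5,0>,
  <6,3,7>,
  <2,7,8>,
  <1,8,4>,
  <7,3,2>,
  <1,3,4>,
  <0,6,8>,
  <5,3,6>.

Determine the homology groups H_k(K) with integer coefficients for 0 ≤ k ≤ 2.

H_0 = Z,  H_1 = Z ⊕ Z_2,  H_2 = 0.

K has 9 vertices, 27 edges, 18 triangles.
rank ∂_0 = 0, rank ∂_1 = 8 ⇒ b_0 = 9 − 0 − 8 = 1; all invariant factors of ∂_1 are 1 so no torsion. So H_0 = Z.
rank ∂_1 = 8, rank ∂_2 = 18 ⇒ b_1 = 27 − 8 − 18 = 1; ∂_2 has invariant factor(s) [2] giving torsion. So H_1 = Z ⊕ Z_2.
rank ∂_2 = 18, rank ∂_3 = 0 ⇒ b_2 = 18 − 18 − 0 = 0. So H_2 = 0.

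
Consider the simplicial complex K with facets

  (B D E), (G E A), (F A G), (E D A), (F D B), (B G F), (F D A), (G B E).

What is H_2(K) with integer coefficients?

H_2 ≅ Z.

K has 6 vertices, 12 edges, 8 triangles.
rank ∂_2 = 7, rank ∂_3 = 0 ⇒ b_2 = 8 − 7 − 0 = 1. So H_2 ≅ Z.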